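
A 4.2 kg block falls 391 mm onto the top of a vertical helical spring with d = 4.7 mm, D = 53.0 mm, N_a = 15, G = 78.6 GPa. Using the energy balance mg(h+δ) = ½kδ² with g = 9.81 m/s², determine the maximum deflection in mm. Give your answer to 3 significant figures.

k = Gd⁴/(8D³N_a) = (78.6×10³)(4.7⁴)/(8·53.0³·15) = 2.1469 N/mm
W = mg = 4.2 × 9.81 = 41.202 N
½kδ² − Wδ − Wh = 0 → δ = (W + √(W² + 2kWh))/k
δ = (41.202 + √(1697.6 + 69172))/2.1469 = (41.202 + 266.21)/2.1469 = 143.19 mm

143 mm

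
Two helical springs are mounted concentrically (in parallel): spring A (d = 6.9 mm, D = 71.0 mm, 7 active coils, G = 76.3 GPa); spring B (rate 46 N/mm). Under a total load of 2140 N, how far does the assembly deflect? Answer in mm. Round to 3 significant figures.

39.2 mm

k_A = Gd⁴/(8D³N_a) = (76.3×10³)(6.9⁴)/(8·71.0³·7) = 8.6289 N/mm
Parallel: k_eq = 8.6289 + 46 = 54.629 N/mm
δ = F/k_eq = 2140/54.629 = 39.173 mm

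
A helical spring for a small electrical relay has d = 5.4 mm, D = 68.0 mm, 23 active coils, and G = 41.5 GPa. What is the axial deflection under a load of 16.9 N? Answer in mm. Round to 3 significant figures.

27.7 mm

k = Gd⁴/(8D³N_a) = (41.5×10³)(5.4⁴)/(8·68.0³·23) = 0.60993 N/mm
δ = F/k = 16.9 / 0.60993 = 27.708 mm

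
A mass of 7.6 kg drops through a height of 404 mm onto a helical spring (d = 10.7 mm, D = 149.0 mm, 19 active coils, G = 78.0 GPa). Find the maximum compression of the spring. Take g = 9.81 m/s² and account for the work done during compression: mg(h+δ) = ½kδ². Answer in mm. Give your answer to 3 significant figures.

213 mm

k = Gd⁴/(8D³N_a) = (78.0×10³)(10.7⁴)/(8·149.0³·19) = 2.0334 N/mm
W = mg = 7.6 × 9.81 = 74.556 N
½kδ² − Wδ − Wh = 0 → δ = (W + √(W² + 2kWh))/k
δ = (74.556 + √(5558.6 + 122496))/2.0334 = (74.556 + 357.85)/2.0334 = 212.65 mm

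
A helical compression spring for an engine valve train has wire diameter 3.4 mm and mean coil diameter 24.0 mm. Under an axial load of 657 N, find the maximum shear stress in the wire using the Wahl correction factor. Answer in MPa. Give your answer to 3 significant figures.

1240 MPa

Spring index C = D/d = 24.0/3.4 = 7.0588
K_W = (4C−1)/(4C−4) + 0.615/C = 27.235/24.235 + 0.0871 = 1.2109
τ₀ = 8FD/(πd³) = 8·657·24.0/(π·3.4³) = 126144/123.48 = 1021.6 MPa
τ_max = K·τ₀ = 1.2109 × 1021.6 = 1237.1 MPa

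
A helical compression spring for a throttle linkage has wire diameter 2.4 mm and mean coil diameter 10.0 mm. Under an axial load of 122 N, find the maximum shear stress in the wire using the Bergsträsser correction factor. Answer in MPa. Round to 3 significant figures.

307 MPa

Spring index C = D/d = 10.0/2.4 = 4.1667
K_B = (4C+2)/(4C−3) = 18.667/13.667 = 1.3659
τ₀ = 8FD/(πd³) = 8·122·10.0/(π·2.4³) = 9760/43.429 = 224.73 MPa
τ_max = K·τ₀ = 1.3659 × 224.73 = 306.95 MPa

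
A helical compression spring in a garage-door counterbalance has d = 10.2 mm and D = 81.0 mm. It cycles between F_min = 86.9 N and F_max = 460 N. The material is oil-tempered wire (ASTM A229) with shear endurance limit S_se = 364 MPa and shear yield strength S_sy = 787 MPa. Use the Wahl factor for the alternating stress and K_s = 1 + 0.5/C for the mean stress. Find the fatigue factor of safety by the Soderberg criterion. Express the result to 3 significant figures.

C = D/d = 81.0/10.2 = 7.9412; K_W = (4C−1)/(4C−4)+0.615/C = 1.1855; K_s = 1+0.5/C = 1.0630
F_a = (F_max−F_min)/2 = 186.55 N; F_m = (F_max+F_min)/2 = 273.45 N
τ_a = K_W·8F_aD/(πd³) = 1.1855 × 36.259 = 42.985 MPa
τ_m = K_s·8F_mD/(πd³) = 1.0630 × 53.15 = 56.496 MPa
Soderberg: 1/n_f = τ_a/S_se + τ_m/S_sy = 42.985/364 + 56.496/787 = 0.11809 + 0.07179 = 0.18988
n_f = 1/0.18988 = 5.267

5.27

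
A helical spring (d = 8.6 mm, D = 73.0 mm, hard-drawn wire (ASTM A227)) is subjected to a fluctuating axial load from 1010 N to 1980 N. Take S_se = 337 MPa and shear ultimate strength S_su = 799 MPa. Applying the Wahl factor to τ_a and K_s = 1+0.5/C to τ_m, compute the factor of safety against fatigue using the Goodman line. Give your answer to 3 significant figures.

C = D/d = 73.0/8.6 = 8.4884; K_W = (4C−1)/(4C−4)+0.615/C = 1.1726; K_s = 1+0.5/C = 1.0589
F_a = (F_max−F_min)/2 = 485 N; F_m = (F_max+F_min)/2 = 1495 N
τ_a = K_W·8F_aD/(πd³) = 1.1726 × 141.75 = 166.21 MPa
τ_m = K_s·8F_mD/(πd³) = 1.0589 × 436.93 = 462.66 MPa
Goodman: 1/n_f = τ_a/S_se + τ_m/S_su = 166.21/337 + 462.66/799 = 0.49321 + 0.57905 = 1.0723
n_f = 1/1.0723 = 0.9326

0.933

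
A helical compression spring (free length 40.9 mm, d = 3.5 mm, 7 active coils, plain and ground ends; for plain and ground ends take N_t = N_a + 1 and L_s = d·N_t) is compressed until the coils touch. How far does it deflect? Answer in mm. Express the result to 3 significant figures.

12.9 mm

N_t = 8; L_s = 3.5·8 = 28 mm
δ_solid = L₀ − L_s = 40.9 − 28 = 12.9 mm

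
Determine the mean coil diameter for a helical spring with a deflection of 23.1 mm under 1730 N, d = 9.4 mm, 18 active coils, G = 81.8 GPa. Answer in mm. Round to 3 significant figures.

Required rate k = F/δ = 1730/23.1 = 74.892 N/mm
D = (Gd⁴/(8N_a·k))^(1/3) = (81.8×10³·9.4⁴/(8·18·74.892))^(1/3)
  = (59220)^(1/3) = 38.9783 mm

39.0 mm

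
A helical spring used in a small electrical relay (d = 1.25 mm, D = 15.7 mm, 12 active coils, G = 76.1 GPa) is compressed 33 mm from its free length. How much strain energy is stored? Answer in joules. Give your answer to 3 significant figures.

0.272 J

k = Gd⁴/(8D³N_a) = (76.1×10³)(1.25⁴)/(8·15.7³·12) = 0.5001 N/mm
U = ½kδ² = 0.5 × 0.5001 × 33² = 272.3 N·mm = 0.2723 J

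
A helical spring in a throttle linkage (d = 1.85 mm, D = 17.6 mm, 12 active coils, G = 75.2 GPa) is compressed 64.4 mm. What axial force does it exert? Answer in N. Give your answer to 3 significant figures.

k = Gd⁴/(8D³N_a) = (75.2×10³)(1.85⁴)/(8·17.6³·12) = 1.683 N/mm
F = k·δ = 1.683 × 64.4 = 108.39 N

108 N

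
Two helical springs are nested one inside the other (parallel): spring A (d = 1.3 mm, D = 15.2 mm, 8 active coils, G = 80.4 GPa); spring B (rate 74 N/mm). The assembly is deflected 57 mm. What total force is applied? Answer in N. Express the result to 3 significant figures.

4280 N

k_A = Gd⁴/(8D³N_a) = (80.4×10³)(1.3⁴)/(8·15.2³·8) = 1.0217 N/mm
Parallel: k_eq = 1.0217 + 74 = 75.022 N/mm
F = k_eq·δ = 75.022·57 = 4276.2 N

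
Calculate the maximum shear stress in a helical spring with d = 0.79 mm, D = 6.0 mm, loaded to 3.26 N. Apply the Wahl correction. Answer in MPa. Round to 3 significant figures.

121 MPa

Spring index C = D/d = 6.0/0.79 = 7.5949
K_W = (4C−1)/(4C−4) + 0.615/C = 29.380/26.380 + 0.0810 = 1.1947
τ₀ = 8FD/(πd³) = 8·3.26·6.0/(π·0.79³) = 156.48/1.5489 = 101.02 MPa
τ_max = K·τ₀ = 1.1947 × 101.02 = 120.69 MPa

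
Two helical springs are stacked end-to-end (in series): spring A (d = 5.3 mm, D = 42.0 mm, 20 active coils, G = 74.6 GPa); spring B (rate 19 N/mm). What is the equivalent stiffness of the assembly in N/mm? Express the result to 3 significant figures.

k_A = Gd⁴/(8D³N_a) = (74.6×10³)(5.3⁴)/(8·42.0³·20) = 4.9656 N/mm
Series: 1/k_eq = 1/4.9656 + 1/19 = 0.25402; k_eq = 3.9368 N/mm

3.94 N/mm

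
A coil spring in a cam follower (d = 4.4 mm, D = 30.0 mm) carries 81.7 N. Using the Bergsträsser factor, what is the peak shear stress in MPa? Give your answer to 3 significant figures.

Spring index C = D/d = 30.0/4.4 = 6.8182
K_B = (4C+2)/(4C−3) = 29.273/24.273 = 1.2060
τ₀ = 8FD/(πd³) = 8·81.7·30.0/(π·4.4³) = 19608/267.61 = 73.27 MPa
τ_max = K·τ₀ = 1.2060 × 73.27 = 88.363 MPa

88.4 MPa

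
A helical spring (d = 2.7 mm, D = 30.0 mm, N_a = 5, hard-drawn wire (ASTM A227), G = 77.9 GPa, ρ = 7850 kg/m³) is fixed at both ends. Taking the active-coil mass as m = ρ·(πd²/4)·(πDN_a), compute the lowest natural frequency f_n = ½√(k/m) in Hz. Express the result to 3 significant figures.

213 Hz

k = Gd⁴/(8D³N_a) = (77.9×10³)(2.7⁴)/(8·30.0³·5) = 3.8333 N/mm = 3833.3 N/m
Wire length L = πDN_a = π·30.0·5 = 471.24 mm
m = ρ·(πd²/4)·L = 7850 × 5.7256×10⁻⁶ m² × 0.47124 m = 0.02118 kg
f_n = ½√(k/m) = 0.5·√(3833.3/0.02118) = 0.5·√(1.8098e+05) = 212.71 Hz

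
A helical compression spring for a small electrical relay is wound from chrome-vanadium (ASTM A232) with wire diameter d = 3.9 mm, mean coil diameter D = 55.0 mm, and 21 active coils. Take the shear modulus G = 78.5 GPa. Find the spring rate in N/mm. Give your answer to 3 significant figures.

k = Gd⁴/(8D³N_a) = (78.5×10³ × 3.9⁴) / (8 × 55.0³ × 21)
  = 1.81605e+07 / 2.7951e+07 = 0.64973 N/mm

0.650 N/mm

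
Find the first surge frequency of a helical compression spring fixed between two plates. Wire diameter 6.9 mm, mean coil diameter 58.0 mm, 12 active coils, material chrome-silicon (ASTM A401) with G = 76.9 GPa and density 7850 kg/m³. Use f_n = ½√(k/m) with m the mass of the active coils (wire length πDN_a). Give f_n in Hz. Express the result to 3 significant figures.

k = Gd⁴/(8D³N_a) = (76.9×10³)(6.9⁴)/(8·58.0³·12) = 9.3061 N/mm = 9306.1 N/m
Wire length L = πDN_a = π·58.0·12 = 2186.5 mm
m = ρ·(πd²/4)·L = 7850 × 37.393×10⁻⁶ m² × 2.1865 m = 0.64183 kg
f_n = ½√(k/m) = 0.5·√(9306.1/0.64183) = 0.5·√(14499) = 60.207 Hz

60.2 Hz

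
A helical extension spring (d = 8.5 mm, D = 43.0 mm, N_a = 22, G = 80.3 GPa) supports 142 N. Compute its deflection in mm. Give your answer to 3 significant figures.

k = Gd⁴/(8D³N_a) = (80.3×10³)(8.5⁴)/(8·43.0³·22) = 29.955 N/mm
δ = F/k = 142 / 29.955 = 4.7404 mm

4.74 mm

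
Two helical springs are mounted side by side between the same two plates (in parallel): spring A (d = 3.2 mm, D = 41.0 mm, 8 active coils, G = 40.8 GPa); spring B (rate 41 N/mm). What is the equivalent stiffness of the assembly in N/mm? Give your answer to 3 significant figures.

k_A = Gd⁴/(8D³N_a) = (40.8×10³)(3.2⁴)/(8·41.0³·8) = 0.9699 N/mm
Parallel: k_eq = 0.9699 + 41 = 41.97 N/mm

42.0 N/mm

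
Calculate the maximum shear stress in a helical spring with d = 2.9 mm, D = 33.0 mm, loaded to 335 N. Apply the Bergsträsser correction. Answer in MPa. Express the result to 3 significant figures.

1290 MPa

Spring index C = D/d = 33.0/2.9 = 11.3793
K_B = (4C+2)/(4C−3) = 47.517/42.517 = 1.1176
τ₀ = 8FD/(πd³) = 8·335·33.0/(π·2.9³) = 88440/76.62 = 1154.3 MPa
τ_max = K·τ₀ = 1.1176 × 1154.3 = 1290 MPa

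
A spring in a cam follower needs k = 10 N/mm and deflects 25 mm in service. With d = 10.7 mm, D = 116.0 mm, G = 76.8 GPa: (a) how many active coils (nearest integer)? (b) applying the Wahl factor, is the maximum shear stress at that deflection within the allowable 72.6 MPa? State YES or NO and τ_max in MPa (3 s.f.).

N_a = Gd⁴/(8D³k) = (76.8×10³)(10.7⁴)/(8·116.0³·10) = 8.062 → N_a = 8
Actual rate k = Gd⁴/(8D³·8) = 10.077 N/mm
Working load F = kδ = 10.077·25 = 251.93 N
C = 116.0/10.7 = 10.8411; K_W = (4C−1)/(4C−4)+0.615/C = 1.1329
τ_max = K_W·8FD/(πd³) = 1.1329·60.748 = 68.823 MPa
τ_max ≤ 72.6 MPa → acceptable

(a) 8 coils; (b) YES, τ_max = 68.8 MPa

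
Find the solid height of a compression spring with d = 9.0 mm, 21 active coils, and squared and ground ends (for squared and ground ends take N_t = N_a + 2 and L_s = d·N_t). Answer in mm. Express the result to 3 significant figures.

207 mm

squared and ground ends: N_t = N_a + 2 = 21 + 2 = 23
L_s = d·N_t = 9.0 × 23 = 207 mm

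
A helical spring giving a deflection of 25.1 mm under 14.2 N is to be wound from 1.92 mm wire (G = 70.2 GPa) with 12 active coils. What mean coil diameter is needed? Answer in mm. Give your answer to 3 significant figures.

26.0 mm

Required rate k = F/δ = 14.2/25.1 = 0.56574 N/mm
D = (Gd⁴/(8N_a·k))^(1/3) = (70.2×10³·1.92⁴/(8·12·0.56574))^(1/3)
  = (17565.3)^(1/3) = 25.9947 mm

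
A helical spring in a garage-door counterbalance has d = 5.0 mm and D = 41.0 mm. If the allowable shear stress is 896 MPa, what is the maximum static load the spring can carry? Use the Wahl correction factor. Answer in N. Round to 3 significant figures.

C = D/d = 41.0/5.0 = 8.2000
K_W = (4C−1)/(4C−4) + 0.615/C = 31.800/28.800 + 0.0750 = 1.1792
τ_max = K·8FD/(πd³) → F_max = τ_allow·πd³/(8DK)
F_max = 896·π·5.0³/(8·41.0·1.1792) = 3.5186e+05/386.77 = 909.74 N

910 N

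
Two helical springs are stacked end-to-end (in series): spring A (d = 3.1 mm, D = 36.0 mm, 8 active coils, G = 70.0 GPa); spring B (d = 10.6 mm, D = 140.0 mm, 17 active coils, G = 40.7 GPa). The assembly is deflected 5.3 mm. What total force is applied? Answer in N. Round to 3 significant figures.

k_A = Gd⁴/(8D³N_a) = (70.0×10³)(3.1⁴)/(8·36.0³·8) = 2.165 N/mm
k_B = Gd⁴/(8D³N_a) = (40.7×10³)(10.6⁴)/(8·140.0³·17) = 1.3769 N/mm
Series: 1/k_eq = 1/2.165 + 1/1.3769 = 1.1882; k_eq = 0.84163 N/mm
F = k_eq·δ = 0.84163·5.3 = 4.4606 N

4.46 N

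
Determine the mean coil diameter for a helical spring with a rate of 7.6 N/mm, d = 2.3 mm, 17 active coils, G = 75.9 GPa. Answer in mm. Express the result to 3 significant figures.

D = (Gd⁴/(8N_a·k))^(1/3) = (75.9×10³·2.3⁴/(8·17·7.6))^(1/3)
  = (2054.95)^(1/3) = 12.7136 mm

12.7 mm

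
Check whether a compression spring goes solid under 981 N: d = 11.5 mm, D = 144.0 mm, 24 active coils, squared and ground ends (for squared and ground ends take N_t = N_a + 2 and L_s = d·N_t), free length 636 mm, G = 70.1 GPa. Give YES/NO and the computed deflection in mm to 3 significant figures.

k = Gd⁴/(8D³N_a) = (70.1×10³)(11.5⁴)/(8·144.0³·24) = 2.1386 N/mm
N_t = 26; L_s = 11.5·26 = 299 mm; δ_solid = L₀ − L_s = 636 − 299 = 337 mm
δ = F/k = 981/2.1386 = 458.72 mm
δ ≥ δ_solid → spring goes solid

YES, δ = 459 mm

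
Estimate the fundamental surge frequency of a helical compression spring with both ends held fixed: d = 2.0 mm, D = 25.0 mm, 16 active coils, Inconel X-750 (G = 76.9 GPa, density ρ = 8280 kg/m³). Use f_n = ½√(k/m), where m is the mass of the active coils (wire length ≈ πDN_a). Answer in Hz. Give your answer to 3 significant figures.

68.6 Hz

k = Gd⁴/(8D³N_a) = (76.9×10³)(2.0⁴)/(8·25.0³·16) = 0.6152 N/mm = 615.2 N/m
Wire length L = πDN_a = π·25.0·16 = 1256.6 mm
m = ρ·(πd²/4)·L = 8280 × 3.1416×10⁻⁶ m² × 1.2566 m = 0.032688 kg
f_n = ½√(k/m) = 0.5·√(615.2/0.032688) = 0.5·√(18820) = 68.594 Hz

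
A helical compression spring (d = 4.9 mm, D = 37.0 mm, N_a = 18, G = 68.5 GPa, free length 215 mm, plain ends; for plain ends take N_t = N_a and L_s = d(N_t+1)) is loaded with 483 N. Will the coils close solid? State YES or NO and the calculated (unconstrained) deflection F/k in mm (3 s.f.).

NO, δ = 89.2 mm

k = Gd⁴/(8D³N_a) = (68.5×10³)(4.9⁴)/(8·37.0³·18) = 5.4139 N/mm
N_t = 18; L_s = 4.9·19 = 93.1 mm; δ_solid = L₀ − L_s = 215 − 93.1 = 121.9 mm
δ = F/k = 483/5.4139 = 89.215 mm
δ < δ_solid → spring does not go solid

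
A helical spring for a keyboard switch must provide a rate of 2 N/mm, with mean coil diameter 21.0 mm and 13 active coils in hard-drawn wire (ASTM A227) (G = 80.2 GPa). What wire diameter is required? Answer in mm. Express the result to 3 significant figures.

d = (8D³N_a·k / G)^(1/4) = (8·21.0³·13·2 / (80.2×10³))^0.25
  = (24.019)^0.25 = 2.2138 mm

2.21 mm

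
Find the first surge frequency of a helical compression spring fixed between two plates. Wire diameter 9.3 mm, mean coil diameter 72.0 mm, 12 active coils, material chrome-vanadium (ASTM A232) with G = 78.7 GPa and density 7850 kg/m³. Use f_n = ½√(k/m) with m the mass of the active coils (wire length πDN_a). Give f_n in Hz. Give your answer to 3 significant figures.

53.3 Hz

k = Gd⁴/(8D³N_a) = (78.7×10³)(9.3⁴)/(8·72.0³·12) = 16.43 N/mm = 16430 N/m
Wire length L = πDN_a = π·72.0·12 = 2714.3 mm
m = ρ·(πd²/4)·L = 7850 × 67.929×10⁻⁶ m² × 2.7143 m = 1.4474 kg
f_n = ½√(k/m) = 0.5·√(16430/1.4474) = 0.5·√(11351) = 53.271 Hz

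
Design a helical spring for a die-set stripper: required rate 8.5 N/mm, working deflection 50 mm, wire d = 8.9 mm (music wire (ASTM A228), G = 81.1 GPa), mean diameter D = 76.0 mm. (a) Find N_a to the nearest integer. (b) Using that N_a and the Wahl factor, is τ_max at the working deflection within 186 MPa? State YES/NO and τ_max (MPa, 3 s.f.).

N_a = Gd⁴/(8D³k) = (81.1×10³)(8.9⁴)/(8·76.0³·8.5) = 17.05 → N_a = 17
Actual rate k = Gd⁴/(8D³·17) = 8.5232 N/mm
Working load F = kδ = 8.5232·50 = 426.16 N
C = 76.0/8.9 = 8.5393; K_W = (4C−1)/(4C−4)+0.615/C = 1.1715
τ_max = K_W·8FD/(πd³) = 1.1715·116.99 = 137.06 MPa
τ_max ≤ 186 MPa → acceptable

(a) 17 coils; (b) YES, τ_max = 137 MPa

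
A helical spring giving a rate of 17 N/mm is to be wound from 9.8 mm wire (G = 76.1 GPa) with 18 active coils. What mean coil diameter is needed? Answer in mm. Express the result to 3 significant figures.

65.9 mm

D = (Gd⁴/(8N_a·k))^(1/3) = (76.1×10³·9.8⁴/(8·18·17))^(1/3)
  = (286733)^(1/3) = 65.9416 mm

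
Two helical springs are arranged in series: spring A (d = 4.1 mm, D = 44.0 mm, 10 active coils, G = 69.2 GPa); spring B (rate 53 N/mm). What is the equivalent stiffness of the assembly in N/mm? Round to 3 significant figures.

2.72 N/mm

k_A = Gd⁴/(8D³N_a) = (69.2×10³)(4.1⁴)/(8·44.0³·10) = 2.8694 N/mm
Series: 1/k_eq = 1/2.8694 + 1/53 = 0.36737; k_eq = 2.722 N/mm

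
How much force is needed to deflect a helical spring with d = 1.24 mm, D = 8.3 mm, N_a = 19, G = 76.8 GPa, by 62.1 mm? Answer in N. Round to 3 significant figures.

130 N

k = Gd⁴/(8D³N_a) = (76.8×10³)(1.24⁴)/(8·8.3³·19) = 2.0892 N/mm
F = k·δ = 2.0892 × 62.1 = 129.74 N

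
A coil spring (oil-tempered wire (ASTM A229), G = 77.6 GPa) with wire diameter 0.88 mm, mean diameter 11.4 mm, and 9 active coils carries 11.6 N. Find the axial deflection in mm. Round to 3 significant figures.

k = Gd⁴/(8D³N_a) = (77.6×10³)(0.88⁴)/(8·11.4³·9) = 0.43626 N/mm
δ = F/k = 11.6 / 0.43626 = 26.59 mm

26.6 mm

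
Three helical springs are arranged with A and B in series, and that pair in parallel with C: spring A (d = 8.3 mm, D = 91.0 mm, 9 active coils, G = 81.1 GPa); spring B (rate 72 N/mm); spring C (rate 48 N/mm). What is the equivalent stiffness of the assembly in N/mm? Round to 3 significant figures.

k_A = Gd⁴/(8D³N_a) = (81.1×10³)(8.3⁴)/(8·91.0³·9) = 7.0938 N/mm
Springs A,B series: k_AB = 1/(1/7.0938+1/72) = 6.4575 N/mm; parallel with C: k_eq = 6.4575+48 = 54.458 N/mm

54.5 N/mm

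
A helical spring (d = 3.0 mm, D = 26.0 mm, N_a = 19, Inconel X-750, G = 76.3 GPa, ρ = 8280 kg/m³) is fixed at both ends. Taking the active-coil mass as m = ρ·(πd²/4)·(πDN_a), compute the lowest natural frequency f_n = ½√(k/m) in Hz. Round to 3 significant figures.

k = Gd⁴/(8D³N_a) = (76.3×10³)(3.0⁴)/(8·26.0³·19) = 2.3134 N/mm = 2313.4 N/m
Wire length L = πDN_a = π·26.0·19 = 1551.9 mm
m = ρ·(πd²/4)·L = 8280 × 7.0686×10⁻⁶ m² × 1.5519 m = 0.090832 kg
f_n = ½√(k/m) = 0.5·√(2313.4/0.090832) = 0.5·√(25469) = 79.795 Hz

79.8 Hz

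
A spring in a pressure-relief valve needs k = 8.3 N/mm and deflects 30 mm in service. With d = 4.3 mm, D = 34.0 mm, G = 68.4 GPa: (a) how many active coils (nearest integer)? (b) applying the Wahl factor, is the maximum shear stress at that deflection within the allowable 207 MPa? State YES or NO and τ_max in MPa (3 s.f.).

N_a = Gd⁴/(8D³k) = (68.4×10³)(4.3⁴)/(8·34.0³·8.3) = 8.96 → N_a = 9
Actual rate k = Gd⁴/(8D³·9) = 8.2634 N/mm
Working load F = kδ = 8.2634·30 = 247.9 N
C = 34.0/4.3 = 7.9070; K_W = (4C−1)/(4C−4)+0.615/C = 1.1864
τ_max = K_W·8FD/(πd³) = 1.1864·269.96 = 320.27 MPa
τ_max > 207 MPa → exceeds allowable

(a) 9 coils; (b) NO, τ_max = 320 MPa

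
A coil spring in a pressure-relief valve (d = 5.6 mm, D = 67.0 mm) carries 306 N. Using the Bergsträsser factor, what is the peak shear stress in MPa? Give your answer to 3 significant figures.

330 MPa

Spring index C = D/d = 67.0/5.6 = 11.9643
K_B = (4C+2)/(4C−3) = 49.857/44.857 = 1.1115
τ₀ = 8FD/(πd³) = 8·306·67.0/(π·5.6³) = 164016/551.71 = 297.28 MPa
τ_max = K·τ₀ = 1.1115 × 297.28 = 330.42 MPa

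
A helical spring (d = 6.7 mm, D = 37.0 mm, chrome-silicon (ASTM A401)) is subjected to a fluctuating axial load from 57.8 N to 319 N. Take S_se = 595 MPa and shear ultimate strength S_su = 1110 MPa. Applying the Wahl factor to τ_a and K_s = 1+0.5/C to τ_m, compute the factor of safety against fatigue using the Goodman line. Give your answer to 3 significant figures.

C = D/d = 37.0/6.7 = 5.5224; K_W = (4C−1)/(4C−4)+0.615/C = 1.2772; K_s = 1+0.5/C = 1.0905
F_a = (F_max−F_min)/2 = 130.6 N; F_m = (F_max+F_min)/2 = 188.4 N
τ_a = K_W·8F_aD/(πd³) = 1.2772 × 40.913 = 52.254 MPa
τ_m = K_s·8F_mD/(πd³) = 1.0905 × 59.02 = 64.364 MPa
Goodman: 1/n_f = τ_a/S_se + τ_m/S_su = 52.254/595 + 64.364/1110 = 0.08782 + 0.05799 = 0.14581
n_f = 1/0.14581 = 6.858

6.86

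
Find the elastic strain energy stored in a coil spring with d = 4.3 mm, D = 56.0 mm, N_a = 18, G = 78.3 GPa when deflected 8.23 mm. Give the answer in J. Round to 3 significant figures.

k = Gd⁴/(8D³N_a) = (78.3×10³)(4.3⁴)/(8·56.0³·18) = 1.0585 N/mm
U = ½kδ² = 0.5 × 1.0585 × 8.23² = 35.849 N·mm = 0.035849 J

0.0358 J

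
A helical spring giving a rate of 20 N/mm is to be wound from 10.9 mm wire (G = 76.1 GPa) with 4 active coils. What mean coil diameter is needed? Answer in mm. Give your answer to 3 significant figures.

D = (Gd⁴/(8N_a·k))^(1/3) = (76.1×10³·10.9⁴/(8·4·20))^(1/3)
  = (1.67846e+06)^(1/3) = 118.8421 mm

119 mm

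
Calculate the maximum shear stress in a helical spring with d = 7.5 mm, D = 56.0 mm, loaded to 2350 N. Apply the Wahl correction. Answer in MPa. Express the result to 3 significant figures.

952 MPa

Spring index C = D/d = 56.0/7.5 = 7.4667
K_W = (4C−1)/(4C−4) + 0.615/C = 28.867/25.867 + 0.0824 = 1.1983
τ₀ = 8FD/(πd³) = 8·2350·56.0/(π·7.5³) = 1.0528e+06/1325.4 = 794.35 MPa
τ_max = K·τ₀ = 1.1983 × 794.35 = 951.91 MPa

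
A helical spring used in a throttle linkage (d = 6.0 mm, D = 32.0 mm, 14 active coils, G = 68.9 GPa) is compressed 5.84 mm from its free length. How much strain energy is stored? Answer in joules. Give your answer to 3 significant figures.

0.415 J

k = Gd⁴/(8D³N_a) = (68.9×10³)(6.0⁴)/(8·32.0³·14) = 24.331 N/mm
U = ½kδ² = 0.5 × 24.331 × 5.84² = 414.91 N·mm = 0.41491 J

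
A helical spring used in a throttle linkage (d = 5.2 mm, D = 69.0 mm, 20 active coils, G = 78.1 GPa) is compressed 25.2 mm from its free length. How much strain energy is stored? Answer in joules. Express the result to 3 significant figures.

k = Gd⁴/(8D³N_a) = (78.1×10³)(5.2⁴)/(8·69.0³·20) = 1.0864 N/mm
U = ½kδ² = 0.5 × 1.0864 × 25.2² = 344.96 N·mm = 0.34496 J

0.345 J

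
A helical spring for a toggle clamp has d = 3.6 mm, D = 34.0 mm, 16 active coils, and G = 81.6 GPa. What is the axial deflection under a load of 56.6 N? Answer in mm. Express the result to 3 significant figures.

k = Gd⁴/(8D³N_a) = (81.6×10³)(3.6⁴)/(8·34.0³·16) = 2.7243 N/mm
δ = F/k = 56.6 / 2.7243 = 20.776 mm

20.8 mm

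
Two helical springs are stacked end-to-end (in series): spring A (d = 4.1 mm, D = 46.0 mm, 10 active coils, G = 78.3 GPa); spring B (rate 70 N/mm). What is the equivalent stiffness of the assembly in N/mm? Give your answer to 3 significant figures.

2.73 N/mm

k_A = Gd⁴/(8D³N_a) = (78.3×10³)(4.1⁴)/(8·46.0³·10) = 2.8414 N/mm
Series: 1/k_eq = 1/2.8414 + 1/70 = 0.36622; k_eq = 2.7306 N/mm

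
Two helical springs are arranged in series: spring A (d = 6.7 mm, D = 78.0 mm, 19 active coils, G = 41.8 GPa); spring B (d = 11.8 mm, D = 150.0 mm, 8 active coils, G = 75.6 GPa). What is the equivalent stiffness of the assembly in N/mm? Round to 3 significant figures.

0.996 N/mm

k_A = Gd⁴/(8D³N_a) = (41.8×10³)(6.7⁴)/(8·78.0³·19) = 1.1677 N/mm
k_B = Gd⁴/(8D³N_a) = (75.6×10³)(11.8⁴)/(8·150.0³·8) = 6.7857 N/mm
Series: 1/k_eq = 1/1.1677 + 1/6.7857 = 1.0037; k_eq = 0.99629 N/mm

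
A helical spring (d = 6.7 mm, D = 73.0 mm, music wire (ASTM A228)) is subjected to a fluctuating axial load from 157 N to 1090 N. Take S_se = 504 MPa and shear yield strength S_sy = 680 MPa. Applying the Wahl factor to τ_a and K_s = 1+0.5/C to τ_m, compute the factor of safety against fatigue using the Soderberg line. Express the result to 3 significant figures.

0.806

C = D/d = 73.0/6.7 = 10.8955; K_W = (4C−1)/(4C−4)+0.615/C = 1.1322; K_s = 1+0.5/C = 1.0459
F_a = (F_max−F_min)/2 = 466.5 N; F_m = (F_max+F_min)/2 = 623.5 N
τ_a = K_W·8F_aD/(πd³) = 1.1322 × 288.33 = 326.46 MPa
τ_m = K_s·8F_mD/(πd³) = 1.0459 × 385.37 = 403.05 MPa
Soderberg: 1/n_f = τ_a/S_se + τ_m/S_sy = 326.46/504 + 403.05/680 = 0.64773 + 0.59272 = 1.2405
n_f = 1/1.2405 = 0.8062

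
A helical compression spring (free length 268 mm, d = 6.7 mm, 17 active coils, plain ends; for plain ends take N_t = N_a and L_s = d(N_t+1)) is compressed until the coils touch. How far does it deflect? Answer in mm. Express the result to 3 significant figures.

147 mm

N_t = 17; L_s = 6.7·18 = 120.6 mm
δ_solid = L₀ − L_s = 268 − 120.6 = 147.4 mm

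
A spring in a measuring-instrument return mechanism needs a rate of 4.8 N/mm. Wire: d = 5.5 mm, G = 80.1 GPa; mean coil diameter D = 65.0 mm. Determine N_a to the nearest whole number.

N_a = Gd⁴/(8D³k) = (80.1×10³ × 5.5⁴)/(8 × 65.0³ × 4.8)
    = 7.32965e+07 / 1.05456e+07 = 6.95 → 7 coils

7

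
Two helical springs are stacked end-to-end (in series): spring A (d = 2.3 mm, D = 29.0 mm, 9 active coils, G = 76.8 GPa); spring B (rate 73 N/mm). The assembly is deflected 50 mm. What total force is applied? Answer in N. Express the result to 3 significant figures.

k_A = Gd⁴/(8D³N_a) = (76.8×10³)(2.3⁴)/(8·29.0³·9) = 1.2239 N/mm
Series: 1/k_eq = 1/1.2239 + 1/73 = 0.83076; k_eq = 1.2037 N/mm
F = k_eq·δ = 1.2037·50 = 60.186 N

60.2 N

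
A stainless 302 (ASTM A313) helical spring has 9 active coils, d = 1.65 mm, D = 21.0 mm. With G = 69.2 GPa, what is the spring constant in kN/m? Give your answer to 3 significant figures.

k = Gd⁴/(8D³N_a) = (69.2×10³ × 1.65⁴) / (8 × 21.0³ × 9)
  = 512911 / 666792 = 0.76922 N/mm

0.769 kN/m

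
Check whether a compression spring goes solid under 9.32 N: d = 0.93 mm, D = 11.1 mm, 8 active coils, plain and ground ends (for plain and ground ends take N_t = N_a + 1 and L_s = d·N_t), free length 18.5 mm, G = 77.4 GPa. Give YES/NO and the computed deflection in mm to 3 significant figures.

YES, δ = 14.1 mm

k = Gd⁴/(8D³N_a) = (77.4×10³)(0.93⁴)/(8·11.1³·8) = 0.66149 N/mm
N_t = 9; L_s = 0.93·9 = 8.37 mm; δ_solid = L₀ − L_s = 18.5 − 8.37 = 10.13 mm
δ = F/k = 9.32/0.66149 = 14.089 mm
δ ≥ δ_solid → spring goes solid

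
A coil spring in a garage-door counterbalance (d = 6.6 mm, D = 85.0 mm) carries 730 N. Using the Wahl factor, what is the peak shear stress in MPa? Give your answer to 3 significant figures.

Spring index C = D/d = 85.0/6.6 = 12.8788
K_W = (4C−1)/(4C−4) + 0.615/C = 50.515/47.515 + 0.0478 = 1.1109
τ₀ = 8FD/(πd³) = 8·730·85.0/(π·6.6³) = 496400/903.2 = 549.6 MPa
τ_max = K·τ₀ = 1.1109 × 549.6 = 610.55 MPa

611 MPa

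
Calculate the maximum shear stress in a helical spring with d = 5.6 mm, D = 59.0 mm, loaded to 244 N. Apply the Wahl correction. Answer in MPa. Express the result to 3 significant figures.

Spring index C = D/d = 59.0/5.6 = 10.5357
K_W = (4C−1)/(4C−4) + 0.615/C = 41.143/38.143 + 0.0584 = 1.1370
τ₀ = 8FD/(πd³) = 8·244·59.0/(π·5.6³) = 115168/551.71 = 208.75 MPa
τ_max = K·τ₀ = 1.1370 × 208.75 = 237.35 MPa

237 MPa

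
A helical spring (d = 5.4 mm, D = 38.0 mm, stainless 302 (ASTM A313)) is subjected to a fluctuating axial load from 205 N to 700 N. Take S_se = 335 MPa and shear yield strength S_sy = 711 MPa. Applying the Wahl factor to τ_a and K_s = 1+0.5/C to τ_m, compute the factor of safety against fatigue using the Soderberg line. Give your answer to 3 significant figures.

1.03

C = D/d = 38.0/5.4 = 7.0370; K_W = (4C−1)/(4C−4)+0.615/C = 1.2116; K_s = 1+0.5/C = 1.0711
F_a = (F_max−F_min)/2 = 247.5 N; F_m = (F_max+F_min)/2 = 452.5 N
τ_a = K_W·8F_aD/(πd³) = 1.2116 × 152.1 = 184.28 MPa
τ_m = K_s·8F_mD/(πd³) = 1.0711 × 278.07 = 297.83 MPa
Soderberg: 1/n_f = τ_a/S_se + τ_m/S_sy = 184.28/335 + 297.83/711 = 0.55010 + 0.41889 = 0.96899
n_f = 1/0.96899 = 1.032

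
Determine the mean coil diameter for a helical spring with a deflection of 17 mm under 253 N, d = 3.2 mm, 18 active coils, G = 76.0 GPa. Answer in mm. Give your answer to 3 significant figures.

Required rate k = F/δ = 253/17 = 14.882 N/mm
D = (Gd⁴/(8N_a·k))^(1/3) = (76.0×10³·3.2⁴/(8·18·14.882))^(1/3)
  = (3718.6)^(1/3) = 15.4927 mm

15.5 mm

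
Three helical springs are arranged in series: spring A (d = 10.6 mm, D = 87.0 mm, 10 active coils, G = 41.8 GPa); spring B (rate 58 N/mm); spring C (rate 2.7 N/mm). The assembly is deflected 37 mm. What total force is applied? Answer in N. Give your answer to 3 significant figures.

k_A = Gd⁴/(8D³N_a) = (41.8×10³)(10.6⁴)/(8·87.0³·10) = 10.017 N/mm
Series: 1/k_eq = 1/10.017 + 1/58 + 1/2.7 = 0.48744; k_eq = 2.0515 N/mm
F = k_eq·δ = 2.0515·37 = 75.907 N

75.9 N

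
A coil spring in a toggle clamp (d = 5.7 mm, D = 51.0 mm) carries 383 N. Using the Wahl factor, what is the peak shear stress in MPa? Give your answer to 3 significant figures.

312 MPa

Spring index C = D/d = 51.0/5.7 = 8.9474
K_W = (4C−1)/(4C−4) + 0.615/C = 34.789/31.789 + 0.0687 = 1.1631
τ₀ = 8FD/(πd³) = 8·383·51.0/(π·5.7³) = 156264/581.8 = 268.59 MPa
τ_max = K·τ₀ = 1.1631 × 268.59 = 312.39 MPa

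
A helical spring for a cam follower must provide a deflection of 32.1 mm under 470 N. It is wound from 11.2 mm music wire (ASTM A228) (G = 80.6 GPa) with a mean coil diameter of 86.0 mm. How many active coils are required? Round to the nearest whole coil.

17

Required rate k = F/δ = 470/32.1 = 14.642 N/mm
N_a = Gd⁴/(8D³k) = (80.6×10³ × 11.2⁴)/(8 × 86.0³ × 14.642)
    = 1.26826e+09 / 7.45038e+07 = 17.02 → 17 coils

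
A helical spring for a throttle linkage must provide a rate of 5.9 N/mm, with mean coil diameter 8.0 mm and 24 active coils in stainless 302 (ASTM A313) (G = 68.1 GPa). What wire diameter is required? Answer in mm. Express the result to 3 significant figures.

1.71 mm

d = (8D³N_a·k / G)^(1/4) = (8·8.0³·24·5.9 / (68.1×10³))^0.25
  = (8.5168)^0.25 = 1.7083 mm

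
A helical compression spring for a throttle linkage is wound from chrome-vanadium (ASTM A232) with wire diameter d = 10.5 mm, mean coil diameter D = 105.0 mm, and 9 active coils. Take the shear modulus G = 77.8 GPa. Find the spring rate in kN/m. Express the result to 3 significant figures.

11.3 kN/m

k = Gd⁴/(8D³N_a) = (77.8×10³ × 10.5⁴) / (8 × 105.0³ × 9)
  = 9.45664e+08 / 8.3349e+07 = 11.346 N/mm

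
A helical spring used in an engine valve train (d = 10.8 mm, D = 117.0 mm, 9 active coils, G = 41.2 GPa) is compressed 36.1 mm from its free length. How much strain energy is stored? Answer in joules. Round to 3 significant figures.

3.17 J

k = Gd⁴/(8D³N_a) = (41.2×10³)(10.8⁴)/(8·117.0³·9) = 4.8607 N/mm
U = ½kδ² = 0.5 × 4.8607 × 36.1² = 3167.3 N·mm = 3.1673 J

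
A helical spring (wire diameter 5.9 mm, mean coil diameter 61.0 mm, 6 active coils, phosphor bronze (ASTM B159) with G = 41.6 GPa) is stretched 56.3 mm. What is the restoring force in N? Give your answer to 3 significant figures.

k = Gd⁴/(8D³N_a) = (41.6×10³)(5.9⁴)/(8·61.0³·6) = 4.6267 N/mm
F = k·δ = 4.6267 × 56.3 = 260.48 N

260 N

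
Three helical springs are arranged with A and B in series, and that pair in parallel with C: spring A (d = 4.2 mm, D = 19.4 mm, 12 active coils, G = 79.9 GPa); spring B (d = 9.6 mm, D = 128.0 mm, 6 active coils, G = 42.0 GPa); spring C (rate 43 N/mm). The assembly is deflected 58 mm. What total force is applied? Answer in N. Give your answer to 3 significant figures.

k_A = Gd⁴/(8D³N_a) = (79.9×10³)(4.2⁴)/(8·19.4³·12) = 35.471 N/mm
k_B = Gd⁴/(8D³N_a) = (42.0×10³)(9.6⁴)/(8·128.0³·6) = 3.5437 N/mm
Springs A,B series: k_AB = 1/(1/35.471+1/3.5437) = 3.2219 N/mm; parallel with C: k_eq = 3.2219+43 = 46.222 N/mm
F = k_eq·δ = 46.222·58 = 2680.9 N

2680 N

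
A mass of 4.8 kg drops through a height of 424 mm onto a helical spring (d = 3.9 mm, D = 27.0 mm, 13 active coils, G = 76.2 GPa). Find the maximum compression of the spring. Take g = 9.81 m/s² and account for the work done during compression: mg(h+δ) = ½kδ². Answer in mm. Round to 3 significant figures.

73.8 mm

k = Gd⁴/(8D³N_a) = (76.2×10³)(3.9⁴)/(8·27.0³·13) = 8.6117 N/mm
W = mg = 4.8 × 9.81 = 47.088 N
½kδ² − Wδ − Wh = 0 → δ = (W + √(W² + 2kWh))/k
δ = (47.088 + √(2217.3 + 343870))/8.6117 = (47.088 + 588.29)/8.6117 = 73.781 mm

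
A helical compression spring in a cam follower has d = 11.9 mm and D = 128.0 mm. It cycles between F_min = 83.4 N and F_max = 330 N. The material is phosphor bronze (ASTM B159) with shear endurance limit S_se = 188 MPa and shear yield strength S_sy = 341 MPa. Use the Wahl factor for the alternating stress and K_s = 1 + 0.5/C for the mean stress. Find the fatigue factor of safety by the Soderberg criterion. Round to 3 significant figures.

C = D/d = 128.0/11.9 = 10.7563; K_W = (4C−1)/(4C−4)+0.615/C = 1.1340; K_s = 1+0.5/C = 1.0465
F_a = (F_max−F_min)/2 = 123.3 N; F_m = (F_max+F_min)/2 = 206.7 N
τ_a = K_W·8F_aD/(πd³) = 1.1340 × 23.849 = 27.046 MPa
τ_m = K_s·8F_mD/(πd³) = 1.0465 × 39.981 = 41.839 MPa
Soderberg: 1/n_f = τ_a/S_se + τ_m/S_sy = 27.046/188 + 41.839/341 = 0.14386 + 0.12270 = 0.26656
n_f = 1/0.26656 = 3.752

3.75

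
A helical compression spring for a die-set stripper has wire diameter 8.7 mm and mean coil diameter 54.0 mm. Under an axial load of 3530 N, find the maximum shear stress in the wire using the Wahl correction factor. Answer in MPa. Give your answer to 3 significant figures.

916 MPa

Spring index C = D/d = 54.0/8.7 = 6.2069
K_W = (4C−1)/(4C−4) + 0.615/C = 23.828/20.828 + 0.0991 = 1.2431
τ₀ = 8FD/(πd³) = 8·3530·54.0/(π·8.7³) = 1.52496e+06/2068.7 = 737.14 MPa
τ_max = K·τ₀ = 1.2431 × 737.14 = 916.36 MPa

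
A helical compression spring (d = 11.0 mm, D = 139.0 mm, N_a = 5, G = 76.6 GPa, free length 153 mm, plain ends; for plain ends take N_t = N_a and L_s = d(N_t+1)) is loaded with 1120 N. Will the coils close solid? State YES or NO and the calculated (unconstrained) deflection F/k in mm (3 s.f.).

YES, δ = 107 mm

k = Gd⁴/(8D³N_a) = (76.6×10³)(11.0⁴)/(8·139.0³·5) = 10.44 N/mm
N_t = 5; L_s = 11.0·6 = 66 mm; δ_solid = L₀ − L_s = 153 − 66 = 87 mm
δ = F/k = 1120/10.44 = 107.28 mm
δ ≥ δ_solid → spring goes solid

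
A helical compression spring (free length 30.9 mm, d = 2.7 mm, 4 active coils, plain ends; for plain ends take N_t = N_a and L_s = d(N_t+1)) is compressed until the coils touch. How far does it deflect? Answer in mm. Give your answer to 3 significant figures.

N_t = 4; L_s = 2.7·5 = 13.5 mm
δ_solid = L₀ − L_s = 30.9 − 13.5 = 17.4 mm

17.4 mm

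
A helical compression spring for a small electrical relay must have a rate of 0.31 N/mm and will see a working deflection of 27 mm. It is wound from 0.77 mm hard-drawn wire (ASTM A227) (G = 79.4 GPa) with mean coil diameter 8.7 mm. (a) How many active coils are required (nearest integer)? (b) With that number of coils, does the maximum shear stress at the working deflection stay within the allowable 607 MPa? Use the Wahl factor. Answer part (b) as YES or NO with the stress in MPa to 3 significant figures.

N_a = Gd⁴/(8D³k) = (79.4×10³)(0.77⁴)/(8·8.7³·0.31) = 17.09 → N_a = 17
Actual rate k = Gd⁴/(8D³·17) = 0.31166 N/mm
Working load F = kδ = 0.31166·27 = 8.4149 N
C = 8.7/0.77 = 11.2987; K_W = (4C−1)/(4C−4)+0.615/C = 1.1273
τ_max = K_W·8FD/(πd³) = 1.1273·408.35 = 460.32 MPa
τ_max ≤ 607 MPa → acceptable

(a) 17 coils; (b) YES, τ_max = 460 MPa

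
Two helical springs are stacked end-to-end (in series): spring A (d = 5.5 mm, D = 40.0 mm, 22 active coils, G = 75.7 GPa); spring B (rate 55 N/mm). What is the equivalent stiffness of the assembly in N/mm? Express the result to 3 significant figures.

k_A = Gd⁴/(8D³N_a) = (75.7×10³)(5.5⁴)/(8·40.0³·22) = 6.1497 N/mm
Series: 1/k_eq = 1/6.1497 + 1/55 = 0.18079; k_eq = 5.5312 N/mm

5.53 N/mm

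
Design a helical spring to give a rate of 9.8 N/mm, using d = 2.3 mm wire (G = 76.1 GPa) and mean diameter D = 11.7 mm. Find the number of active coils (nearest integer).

17

N_a = Gd⁴/(8D³k) = (76.1×10³ × 2.3⁴)/(8 × 11.7³ × 9.8)
    = 2.12959e+06 / 125566 = 16.96 → 17 coils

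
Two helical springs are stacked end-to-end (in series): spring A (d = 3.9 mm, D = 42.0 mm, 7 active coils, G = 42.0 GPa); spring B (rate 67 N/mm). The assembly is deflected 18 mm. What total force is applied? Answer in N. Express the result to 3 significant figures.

k_A = Gd⁴/(8D³N_a) = (42.0×10³)(3.9⁴)/(8·42.0³·7) = 2.3419 N/mm
Series: 1/k_eq = 1/2.3419 + 1/67 = 0.44193; k_eq = 2.2628 N/mm
F = k_eq·δ = 2.2628·18 = 40.731 N

40.7 N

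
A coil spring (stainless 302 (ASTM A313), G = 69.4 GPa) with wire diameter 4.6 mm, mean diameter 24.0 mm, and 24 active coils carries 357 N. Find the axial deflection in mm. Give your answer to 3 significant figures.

k = Gd⁴/(8D³N_a) = (69.4×10³)(4.6⁴)/(8·24.0³·24) = 11.707 N/mm
δ = F/k = 357 / 11.707 = 30.494 mm

30.5 mm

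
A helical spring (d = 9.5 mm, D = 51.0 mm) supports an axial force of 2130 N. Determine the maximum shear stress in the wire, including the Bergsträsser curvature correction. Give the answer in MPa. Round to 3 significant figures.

410 MPa

Spring index C = D/d = 51.0/9.5 = 5.3684
K_B = (4C+2)/(4C−3) = 23.474/18.474 = 1.2707
τ₀ = 8FD/(πd³) = 8·2130·51.0/(π·9.5³) = 869040/2693.5 = 322.64 MPa
τ_max = K·τ₀ = 1.2707 × 322.64 = 409.97 MPa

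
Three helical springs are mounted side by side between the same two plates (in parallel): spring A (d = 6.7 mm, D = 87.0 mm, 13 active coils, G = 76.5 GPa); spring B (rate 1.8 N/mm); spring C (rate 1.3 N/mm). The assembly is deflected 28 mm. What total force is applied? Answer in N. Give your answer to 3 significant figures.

150 N

k_A = Gd⁴/(8D³N_a) = (76.5×10³)(6.7⁴)/(8·87.0³·13) = 2.251 N/mm
Parallel: k_eq = 2.251 + 1.8 + 1.3 = 5.351 N/mm
F = k_eq·δ = 5.351·28 = 149.83 N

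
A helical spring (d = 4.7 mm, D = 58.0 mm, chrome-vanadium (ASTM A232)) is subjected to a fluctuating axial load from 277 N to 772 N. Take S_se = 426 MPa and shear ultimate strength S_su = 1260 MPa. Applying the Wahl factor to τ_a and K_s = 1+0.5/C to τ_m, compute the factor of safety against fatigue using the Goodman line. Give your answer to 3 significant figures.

0.650

C = D/d = 58.0/4.7 = 12.3404; K_W = (4C−1)/(4C−4)+0.615/C = 1.1160; K_s = 1+0.5/C = 1.0405
F_a = (F_max−F_min)/2 = 247.5 N; F_m = (F_max+F_min)/2 = 524.5 N
τ_a = K_W·8F_aD/(πd³) = 1.1160 × 352.09 = 392.92 MPa
τ_m = K_s·8F_mD/(πd³) = 1.0405 × 746.14 = 776.37 MPa
Goodman: 1/n_f = τ_a/S_se + τ_m/S_su = 392.92/426 + 776.37/1260 = 0.92234 + 0.61617 = 1.5385
n_f = 1/1.5385 = 0.65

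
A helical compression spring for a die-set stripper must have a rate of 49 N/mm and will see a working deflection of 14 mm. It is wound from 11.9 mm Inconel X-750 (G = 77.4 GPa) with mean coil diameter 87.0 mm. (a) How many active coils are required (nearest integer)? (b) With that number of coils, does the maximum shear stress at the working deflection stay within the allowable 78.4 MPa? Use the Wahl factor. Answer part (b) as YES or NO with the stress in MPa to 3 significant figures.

(a) 6 coils; (b) NO, τ_max = 109 MPa

N_a = Gd⁴/(8D³k) = (77.4×10³)(11.9⁴)/(8·87.0³·49) = 6.013 → N_a = 6
Actual rate k = Gd⁴/(8D³·6) = 49.105 N/mm
Working load F = kδ = 49.105·14 = 687.48 N
C = 87.0/11.9 = 7.3109; K_W = (4C−1)/(4C−4)+0.615/C = 1.2030
τ_max = K_W·8FD/(πd³) = 1.2030·90.381 = 108.72 MPa
τ_max > 78.4 MPa → exceeds allowable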